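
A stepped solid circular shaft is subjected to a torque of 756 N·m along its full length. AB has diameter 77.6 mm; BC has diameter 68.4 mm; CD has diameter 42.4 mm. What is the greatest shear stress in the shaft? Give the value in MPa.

Under the same torque, τ_max = 16T/(πd³) is largest where d is smallest — segment CD (d = 42.4 mm).
τ_max = 16·756.0/(π·(0.0424)³) = 5.051×10^7 Pa.

50.5 MPa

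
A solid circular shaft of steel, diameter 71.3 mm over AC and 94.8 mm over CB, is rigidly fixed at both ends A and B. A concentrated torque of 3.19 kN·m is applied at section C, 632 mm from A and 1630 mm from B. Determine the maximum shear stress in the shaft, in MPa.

Compatibility: T_A·a/J_AC = T_B·b/J_CB with T_A + T_B = T₀.
J_AC = 2.54×10^-6 m⁴, J_CB = 7.93×10^-6 m⁴, so T_A = T₀·(J_AC/a)/((J_AC/a)+(J_CB/b)) = 1442 N·m, T_B = 1748 N·m.
τ in each portion: τ_AC = 2.03×10^7 Pa, τ_CB = 1.04×10^7 Pa; maximum is in AC.
τ_max = T_AC·r/J = 1442·0.0357/2.54×10^-6 = 2.027×10^7 Pa.

20.3 MPa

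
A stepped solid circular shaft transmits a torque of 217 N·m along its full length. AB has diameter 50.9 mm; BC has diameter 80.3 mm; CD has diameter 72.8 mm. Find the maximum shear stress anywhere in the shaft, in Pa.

8.38e6 Pa

Under the same torque, τ_max = 16T/(πd³) is largest where d is smallest — segment AB (d = 50.9 mm).
τ_max = 16·217.0/(π·(0.0509)³) = 8.381×10^6 Pa.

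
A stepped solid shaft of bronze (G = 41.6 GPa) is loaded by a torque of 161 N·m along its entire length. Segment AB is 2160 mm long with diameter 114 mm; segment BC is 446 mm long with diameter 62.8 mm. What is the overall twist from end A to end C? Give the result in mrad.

J_AB = π(0.114)⁴/32 = 1.66×10^-5 m⁴; J_BC = π(0.0628)⁴/32 = 1.53×10^-6 m⁴.
θ = (T/G)·Σ L_i/J_i = (161.0/41.6×10⁹)·(2.16/1.66×10^-5 + 0.446/1.53×10^-6) = 1.635×10^-3 rad.

1.63 mrad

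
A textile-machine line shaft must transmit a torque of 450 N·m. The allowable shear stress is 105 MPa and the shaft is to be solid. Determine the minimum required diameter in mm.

27.9 mm

For a solid shaft τ_max = 16T/(πd³), so d = (16T/(π τ_allow))^(1/3) = (16·450.0/(π·1.05×10^8))^(1/3) = 0.02795 m.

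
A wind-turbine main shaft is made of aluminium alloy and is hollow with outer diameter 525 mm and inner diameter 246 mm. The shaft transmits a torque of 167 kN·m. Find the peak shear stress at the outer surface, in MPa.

J = π(d_o⁴ − d_i⁴)/32 = π(0.525⁴ − 0.246⁴)/32 = 7.099×10^-3 m⁴.
τ_max = T·r/J = 167000 × 0.263 / 7.099×10^-3 = 6.175×10^6 Pa.

6.18 MPa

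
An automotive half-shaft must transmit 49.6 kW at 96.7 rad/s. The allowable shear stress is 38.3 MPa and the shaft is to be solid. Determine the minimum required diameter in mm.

ω = 96.7 rad/s, so T = P/ω = 49.6×10³ / 96.70 = 512.9 N·m.
For a solid shaft τ_max = 16T/(πd³), so d = (16T/(π τ_allow))^(1/3) = (16·512.9/(π·3.83×10^7))^(1/3) = 0.04086 m.

40.9 mm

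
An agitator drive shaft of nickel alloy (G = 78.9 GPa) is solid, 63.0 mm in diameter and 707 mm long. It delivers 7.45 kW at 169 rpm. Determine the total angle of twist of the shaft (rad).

ω = 2π·169/60 = 17.70 rad/s, so T = P/ω = 7.45×10³ / 17.70 = 421.0 N·m.
J = πd⁴/32 = π(0.0630)⁴/32 = 1.547×10^-6 m⁴.
θ = T·L/(G·J) = 421.0 × 0.707 / (78.9×10⁹ × 1.547×10^-6) = 2.439×10^-3 rad.

0.00244 rad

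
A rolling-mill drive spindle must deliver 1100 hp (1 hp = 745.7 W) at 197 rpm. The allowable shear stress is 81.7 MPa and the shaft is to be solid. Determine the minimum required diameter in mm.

ω = 2π·197/60 = 20.63 rad/s, so T = P/ω = 1100×745.7 / 20.63 = 39760 N·m.
For a solid shaft τ_max = 16T/(πd³), so d = (16T/(π τ_allow))^(1/3) = (16·39760/(π·8.17×10^7))^(1/3) = 0.1353 m.

135 mm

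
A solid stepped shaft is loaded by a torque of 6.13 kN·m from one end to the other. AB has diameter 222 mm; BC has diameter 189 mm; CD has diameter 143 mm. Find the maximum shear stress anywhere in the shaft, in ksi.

Under the same torque, τ_max = 16T/(πd³) is largest where d is smallest — segment CD (d = 143 mm).
τ_max = 16·6130/(π·(0.143)³) = 1.068×10^7 Pa.

1.55 ksi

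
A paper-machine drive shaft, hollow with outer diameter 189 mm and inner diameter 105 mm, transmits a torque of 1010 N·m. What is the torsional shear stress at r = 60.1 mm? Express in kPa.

536 kPa

J = π(d_o⁴ − d_i⁴)/32 = π(0.189⁴ − 0.105⁴)/32 = 1.133×10^-4 m⁴.
Shear stress varies linearly with radius: τ = T·r/J = 1010 × 0.0601 / 1.133×10^-4 = 5.356×10^5 Pa.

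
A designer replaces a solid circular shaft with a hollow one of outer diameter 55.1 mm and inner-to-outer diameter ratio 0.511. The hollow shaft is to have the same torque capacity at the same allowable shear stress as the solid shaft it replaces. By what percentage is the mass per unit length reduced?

22.6 %

Equal τ_max and T ⇒ the solid shaft needs d_s³ = d_o³(1−k⁴), so d_s = 55.1·(1−0.511⁴)^(1/3) = 53.82 mm.
Area ratio A_h/A_s = d_o²(1−k²)/d_s² = (1−k²)/(1−k⁴)^(2/3) = 0.7745.
Mass saving = 1 − 0.7745 = 22.6 %.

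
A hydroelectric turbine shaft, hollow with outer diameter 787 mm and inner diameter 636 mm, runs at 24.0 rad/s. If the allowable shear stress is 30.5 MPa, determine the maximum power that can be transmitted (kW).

J = π(d_o⁴ − d_i⁴)/32 = π(0.787⁴ − 0.636⁴)/32 = 0.02160 m⁴.
T_max = τ_allow·J/r = 3.05×10^7 × 0.02160 / 0.394 = 1.674e6 N·m.
ω = 24.0 rad/s, so P_max = T_max·ω = 4.018×10^7 W.

40200 kW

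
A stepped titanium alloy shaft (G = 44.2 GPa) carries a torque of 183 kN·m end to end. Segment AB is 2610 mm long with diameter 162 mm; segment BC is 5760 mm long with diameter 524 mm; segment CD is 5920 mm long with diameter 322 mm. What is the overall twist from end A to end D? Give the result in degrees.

J_AB = π(0.162)⁴/32 = 6.76×10^-5 m⁴; J_BC = π(0.524)⁴/32 = 7.40×10^-3 m⁴; J_CD = π(0.322)⁴/32 = 1.06×10^-3 m⁴.
θ = (T/G)·Σ L_i/J_i = (183000/44.2×10⁹)·(2.61/6.76×10^-5 + 5.76/7.40×10^-3 + 5.92/1.06×10^-3) = 0.1863 rad.

10.7°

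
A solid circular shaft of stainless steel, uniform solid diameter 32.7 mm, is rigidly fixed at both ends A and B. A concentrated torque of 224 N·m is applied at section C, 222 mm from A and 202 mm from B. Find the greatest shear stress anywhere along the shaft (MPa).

With uniform GJ and both ends fixed, compatibility θ_AC = θ_CB gives T_A·a = T_B·b, together with T_A + T_B = T₀.
T_A = T₀·b/(a+b) = 224.0·202/424.0 = 106.7 N·m; T_B = 117.3 N·m.
τ in each portion: τ_AC = 1.55×10^7 Pa, τ_CB = 1.71×10^7 Pa; maximum is in CB.
τ_max = T_CB·r/J = 117.3·0.0163/1.12×10^-7 = 1.708×10^7 Pa.

17.1 MPa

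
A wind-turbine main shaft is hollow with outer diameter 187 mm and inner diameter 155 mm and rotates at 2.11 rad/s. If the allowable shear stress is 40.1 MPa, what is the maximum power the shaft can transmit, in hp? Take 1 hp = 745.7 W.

J = π(d_o⁴ − d_i⁴)/32 = π(0.187⁴ − 0.155⁴)/32 = 6.338×10^-5 m⁴.
T_max = τ_allow·J/r = 4.01×10^7 × 6.338×10^-5 / 0.0935 = 27180 N·m.
ω = 2.11 rad/s, so P_max = T_max·ω = 5.736×10^4 W.

76.9 hp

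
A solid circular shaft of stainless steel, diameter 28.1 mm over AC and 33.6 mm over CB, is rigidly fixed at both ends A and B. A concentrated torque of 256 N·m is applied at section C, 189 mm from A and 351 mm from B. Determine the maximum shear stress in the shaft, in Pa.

2.80e7 Pa

Compatibility: T_A·a/J_AC = T_B·b/J_CB with T_A + T_B = T₀.
J_AC = 6.12×10^-8 m⁴, J_CB = 1.25×10^-7 m⁴, so T_A = T₀·(J_AC/a)/((J_AC/a)+(J_CB/b)) = 121.9 N·m, T_B = 134.1 N·m.
τ in each portion: τ_AC = 2.80×10^7 Pa, τ_CB = 1.80×10^7 Pa; maximum is in AC.
τ_max = T_AC·r/J = 121.9·0.0140/6.12×10^-8 = 2.797×10^7 Pa.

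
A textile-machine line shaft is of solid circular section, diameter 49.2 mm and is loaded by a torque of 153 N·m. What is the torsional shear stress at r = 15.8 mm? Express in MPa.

J = πd⁴/32 = π(0.0492)⁴/32 = 5.753×10^-7 m⁴.
Shear stress varies linearly with radius: τ = T·r/J = 153.0 × 0.0158 / 5.753×10^-7 = 4.202×10^6 Pa.

4.20 MPa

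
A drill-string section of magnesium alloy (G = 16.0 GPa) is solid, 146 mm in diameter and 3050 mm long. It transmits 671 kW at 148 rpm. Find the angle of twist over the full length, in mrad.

ω = 2π·148/60 = 15.50 rad/s, so T = P/ω = 671×10³ / 15.50 = 43290 N·m.
J = πd⁴/32 = π(0.146)⁴/32 = 4.461×10^-5 m⁴.
θ = T·L/(G·J) = 43290 × 3.05 / (16.0×10⁹ × 4.461×10^-5) = 0.1850 rad.

185 mrad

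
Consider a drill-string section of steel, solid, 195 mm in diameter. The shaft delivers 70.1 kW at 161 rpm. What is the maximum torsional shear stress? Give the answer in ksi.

0.414 ksi

ω = 2π·161/60 = 16.86 rad/s, so T = P/ω = 70.1×10³ / 16.86 = 4158 N·m.
J = πd⁴/32 = π(0.195)⁴/32 = 1.420×10^-4 m⁴.
τ_max = T·r/J = 4158 × 0.0975 / 1.420×10^-4 = 2.856×10^6 Pa.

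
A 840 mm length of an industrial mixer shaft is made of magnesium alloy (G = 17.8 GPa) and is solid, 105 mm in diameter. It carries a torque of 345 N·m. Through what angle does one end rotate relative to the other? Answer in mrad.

1.36 mrad

J = πd⁴/32 = π(0.105)⁴/32 = 1.193×10^-5 m⁴.
θ = T·L/(G·J) = 345.0 × 0.840 / (17.8×10⁹ × 1.193×10^-5) = 1.364×10^-3 rad.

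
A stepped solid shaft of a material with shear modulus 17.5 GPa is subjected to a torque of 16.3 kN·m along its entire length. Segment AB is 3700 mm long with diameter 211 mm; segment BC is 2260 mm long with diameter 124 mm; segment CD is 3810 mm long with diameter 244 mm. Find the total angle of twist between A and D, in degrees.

6.80°

J_AB = π(0.211)⁴/32 = 1.95×10^-4 m⁴; J_BC = π(0.124)⁴/32 = 2.32×10^-5 m⁴; J_CD = π(0.244)⁴/32 = 3.48×10^-4 m⁴.
θ = (T/G)·Σ L_i/J_i = (16300/17.5×10⁹)·(3.70/1.95×10^-4 + 2.26/2.32×10^-5 + 3.81/3.48×10^-4) = 0.1186 rad.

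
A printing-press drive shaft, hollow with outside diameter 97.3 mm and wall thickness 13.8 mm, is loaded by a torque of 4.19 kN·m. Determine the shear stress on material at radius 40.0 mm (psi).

J = π(d_o⁴ − d_i⁴)/32 = π(0.0973⁴ − 0.0697⁴)/32 = 6.482×10^-6 m⁴.
Shear stress varies linearly with radius: τ = T·r/J = 4190 × 0.0400 / 6.482×10^-6 = 2.585×10^7 Pa.

3750 psi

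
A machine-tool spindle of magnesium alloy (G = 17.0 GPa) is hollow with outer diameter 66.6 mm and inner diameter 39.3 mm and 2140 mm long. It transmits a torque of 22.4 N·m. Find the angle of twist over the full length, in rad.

J = π(d_o⁴ − d_i⁴)/32 = π(0.0666⁴ − 0.0393⁴)/32 = 1.697×10^-6 m⁴.
θ = T·L/(G·J) = 22.40 × 2.14 / (17.0×10⁹ × 1.697×10^-6) = 1.661×10^-3 rad.

0.00166 rad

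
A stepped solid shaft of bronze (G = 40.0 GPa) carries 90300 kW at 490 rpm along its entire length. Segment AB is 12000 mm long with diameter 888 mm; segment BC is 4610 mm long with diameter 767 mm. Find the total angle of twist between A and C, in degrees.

ω = 2π·490/60 = 51.31 rad/s, so T = P/ω = 90300×10³ / 51.31 = 1.760e6 N·m.
J_AB = π(0.888)⁴/32 = 0.0610 m⁴; J_BC = π(0.767)⁴/32 = 0.0340 m⁴.
θ = (T/G)·Σ L_i/J_i = (1.760e6/40.0×10⁹)·(12.0/0.0610 + 4.61/0.0340) = 0.01462 rad.

0.838°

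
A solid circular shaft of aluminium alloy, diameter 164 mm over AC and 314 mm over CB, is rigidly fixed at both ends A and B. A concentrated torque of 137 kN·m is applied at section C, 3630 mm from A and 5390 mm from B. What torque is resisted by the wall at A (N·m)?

Compatibility: T_A·a/J_AC = T_B·b/J_CB with T_A + T_B = T₀.
J_AC = 7.10×10^-5 m⁴, J_CB = 9.54×10^-4 m⁴, so T_A = T₀·(J_AC/a)/((J_AC/a)+(J_CB/b)) = 13630 N·m, T_B = 123400 N·m.

13600 N·m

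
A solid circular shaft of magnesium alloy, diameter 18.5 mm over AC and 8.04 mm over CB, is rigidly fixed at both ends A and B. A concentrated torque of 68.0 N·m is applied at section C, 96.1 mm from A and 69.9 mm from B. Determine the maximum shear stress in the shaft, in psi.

Compatibility: T_A·a/J_AC = T_B·b/J_CB with T_A + T_B = T₀.
J_AC = 1.15×10^-8 m⁴, J_CB = 4.10×10^-10 m⁴, so T_A = T₀·(J_AC/a)/((J_AC/a)+(J_CB/b)) = 64.82 N·m, T_B = 3.179 N·m.
τ in each portion: τ_AC = 5.21×10^7 Pa, τ_CB = 3.12×10^7 Pa; maximum is in AC.
τ_max = T_AC·r/J = 64.82·0.00925/1.15×10^-8 = 5.214×10^7 Pa.

7560 psi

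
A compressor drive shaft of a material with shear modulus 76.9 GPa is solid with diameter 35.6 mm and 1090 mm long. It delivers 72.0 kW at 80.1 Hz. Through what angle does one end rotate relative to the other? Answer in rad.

0.0129 rad

ω = 2π·80.1 = 503.3 rad/s, so T = P/ω = 72.0×10³ / 503.3 = 143.1 N·m.
J = πd⁴/32 = π(0.0356)⁴/32 = 1.577×10^-7 m⁴.
θ = T·L/(G·J) = 143.1 × 1.09 / (76.9×10⁹ × 1.577×10^-7) = 0.01286 rad.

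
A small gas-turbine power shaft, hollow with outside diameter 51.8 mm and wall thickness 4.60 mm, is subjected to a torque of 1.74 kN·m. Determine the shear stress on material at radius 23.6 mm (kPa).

J = π(d_o⁴ − d_i⁴)/32 = π(0.0518⁴ − 0.0426⁴)/32 = 3.835×10^-7 m⁴.
Shear stress varies linearly with radius: τ = T·r/J = 1740 × 0.0236 / 3.835×10^-7 = 1.071×10^8 Pa.

107000 kPa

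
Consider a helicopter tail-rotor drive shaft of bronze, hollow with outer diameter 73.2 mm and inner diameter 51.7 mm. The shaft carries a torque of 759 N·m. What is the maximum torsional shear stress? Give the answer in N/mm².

13.1 N/mm²

J = π(d_o⁴ − d_i⁴)/32 = π(0.0732⁴ − 0.0517⁴)/32 = 2.117×10^-6 m⁴.
τ_max = T·r/J = 759.0 × 0.0366 / 2.117×10^-6 = 1.312×10^7 Pa.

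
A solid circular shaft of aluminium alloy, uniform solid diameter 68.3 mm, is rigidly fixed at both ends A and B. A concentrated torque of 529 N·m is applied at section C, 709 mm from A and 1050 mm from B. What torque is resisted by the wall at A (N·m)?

With uniform GJ and both ends fixed, compatibility θ_AC = θ_CB gives T_A·a = T_B·b, together with T_A + T_B = T₀.
T_A = T₀·b/(a+b) = 529.0·1050/1759 = 315.8 N·m; T_B = 213.2 N·m.

316 N·m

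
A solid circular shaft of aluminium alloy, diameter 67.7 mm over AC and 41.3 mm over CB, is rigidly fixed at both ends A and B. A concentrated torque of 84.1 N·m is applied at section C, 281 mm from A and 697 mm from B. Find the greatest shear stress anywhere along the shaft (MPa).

Compatibility: T_A·a/J_AC = T_B·b/J_CB with T_A + T_B = T₀.
J_AC = 2.06×10^-6 m⁴, J_CB = 2.86×10^-7 m⁴, so T_A = T₀·(J_AC/a)/((J_AC/a)+(J_CB/b)) = 79.65 N·m, T_B = 4.448 N·m.
τ in each portion: τ_AC = 1.31×10^6 Pa, τ_CB = 3.22×10^5 Pa; maximum is in AC.
τ_max = T_AC·r/J = 79.65·0.0338/2.06×10^-6 = 1.307×10^6 Pa.

1.31 MPa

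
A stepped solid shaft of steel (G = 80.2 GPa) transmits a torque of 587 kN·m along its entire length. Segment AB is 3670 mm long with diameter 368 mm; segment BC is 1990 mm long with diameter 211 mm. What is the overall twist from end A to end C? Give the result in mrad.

89.8 mrad

J_AB = π(0.368)⁴/32 = 1.80×10^-3 m⁴; J_BC = π(0.211)⁴/32 = 1.95×10^-4 m⁴.
θ = (T/G)·Σ L_i/J_i = (587000/80.2×10⁹)·(3.67/1.80×10^-3 + 1.99/1.95×10^-4) = 0.08977 rad.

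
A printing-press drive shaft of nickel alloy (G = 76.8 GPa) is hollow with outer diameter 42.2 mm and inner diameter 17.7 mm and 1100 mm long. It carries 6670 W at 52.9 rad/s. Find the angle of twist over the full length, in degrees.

ω = 52.9 rad/s, so T = P/ω = 6670 / 52.90 = 126.1 N·m.
J = π(d_o⁴ − d_i⁴)/32 = π(0.0422⁴ − 0.0177⁴)/32 = 3.017×10^-7 m⁴.
θ = T·L/(G·J) = 126.1 × 1.10 / (76.8×10⁹ × 3.017×10^-7) = 5.986×10^-3 rad.

0.343°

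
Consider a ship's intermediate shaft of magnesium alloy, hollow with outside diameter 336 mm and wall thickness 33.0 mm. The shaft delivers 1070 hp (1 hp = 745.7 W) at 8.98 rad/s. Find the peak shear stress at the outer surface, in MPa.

ω = 8.98 rad/s, so T = P/ω = 1070×745.7 / 8.980 = 88850 N·m.
J = π(d_o⁴ − d_i⁴)/32 = π(0.336⁴ − 0.270⁴)/32 = 7.295×10^-4 m⁴.
τ_max = T·r/J = 88850 × 0.168 / 7.295×10^-4 = 2.046×10^7 Pa.

20.5 MPa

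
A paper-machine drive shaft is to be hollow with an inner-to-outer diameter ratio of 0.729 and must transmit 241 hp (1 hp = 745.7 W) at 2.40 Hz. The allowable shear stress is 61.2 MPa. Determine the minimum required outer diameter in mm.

111 mm

ω = 2π·2.40 = 15.08 rad/s, so T = P/ω = 241×745.7 / 15.08 = 11920 N·m.
For a hollow shaft with d_i/d_o = 0.729: τ_max = 16T/(π d_o³ (1−k⁴)), so d_o = [16T/(π τ_allow (1−k⁴))]^(1/3) = [16·11920/(π·6.12×10^7·0.7176)]^(1/3) = 0.1114 m.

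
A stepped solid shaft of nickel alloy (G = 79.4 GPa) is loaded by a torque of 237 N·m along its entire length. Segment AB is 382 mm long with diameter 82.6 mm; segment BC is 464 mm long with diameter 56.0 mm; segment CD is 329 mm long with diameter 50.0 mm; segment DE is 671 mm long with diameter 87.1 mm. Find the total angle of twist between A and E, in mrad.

J_AB = π(0.0826)⁴/32 = 4.57×10^-6 m⁴; J_BC = π(0.0560)⁴/32 = 9.65×10^-7 m⁴; J_CD = π(0.0500)⁴/32 = 6.14×10^-7 m⁴; J_DE = π(0.0871)⁴/32 = 5.65×10^-6 m⁴.
θ = (T/G)·Σ L_i/J_i = (237.0/79.4×10⁹)·(0.382/4.57×10^-6 + 0.464/9.65×10^-7 + 0.329/6.14×10^-7 + 0.671/5.65×10^-6) = 3.639×10^-3 rad.

3.64 mrad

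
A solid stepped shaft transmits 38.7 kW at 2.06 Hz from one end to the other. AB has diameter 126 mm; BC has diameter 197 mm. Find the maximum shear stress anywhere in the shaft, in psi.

1100 psi

ω = 2π·2.06 = 12.94 rad/s, so T = P/ω = 38.7×10³ / 12.94 = 2990 N·m.
Under the same torque, τ_max = 16T/(πd³) is largest where d is smallest — segment AB (d = 126 mm).
τ_max = 16·2990/(π·(0.126)³) = 7.612×10^6 Pa.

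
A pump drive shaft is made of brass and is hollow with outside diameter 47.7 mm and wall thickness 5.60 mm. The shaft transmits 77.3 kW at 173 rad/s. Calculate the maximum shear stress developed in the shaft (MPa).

ω = 173 rad/s, so T = P/ω = 77.3×10³ / 173.0 = 446.8 N·m.
J = π(d_o⁴ − d_i⁴)/32 = π(0.0477⁴ − 0.0365⁴)/32 = 3.340×10^-7 m⁴.
τ_max = T·r/J = 446.8 × 0.0239 / 3.340×10^-7 = 3.191×10^7 Pa.

31.9 MPa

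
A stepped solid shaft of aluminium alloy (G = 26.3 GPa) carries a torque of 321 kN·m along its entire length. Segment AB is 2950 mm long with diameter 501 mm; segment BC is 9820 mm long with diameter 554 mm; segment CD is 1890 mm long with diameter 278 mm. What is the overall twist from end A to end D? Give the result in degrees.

J_AB = π(0.501)⁴/32 = 6.19×10^-3 m⁴; J_BC = π(0.554)⁴/32 = 9.25×10^-3 m⁴; J_CD = π(0.278)⁴/32 = 5.86×10^-4 m⁴.
θ = (T/G)·Σ L_i/J_i = (321000/26.3×10⁹)·(2.95/6.19×10^-3 + 9.82/9.25×10^-3 + 1.89/5.86×10^-4) = 0.05812 rad.

3.33°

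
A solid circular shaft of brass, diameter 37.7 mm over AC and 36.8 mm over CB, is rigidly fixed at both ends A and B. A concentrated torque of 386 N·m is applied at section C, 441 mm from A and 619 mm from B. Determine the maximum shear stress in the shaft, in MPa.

Compatibility: T_A·a/J_AC = T_B·b/J_CB with T_A + T_B = T₀.
J_AC = 1.98×10^-7 m⁴, J_CB = 1.80×10^-7 m⁴, so T_A = T₀·(J_AC/a)/((J_AC/a)+(J_CB/b)) = 234.4 N·m, T_B = 151.6 N·m.
τ in each portion: τ_AC = 2.23×10^7 Pa, τ_CB = 1.55×10^7 Pa; maximum is in AC.
τ_max = T_AC·r/J = 234.4·0.0189/1.98×10^-7 = 2.228×10^7 Pa.

22.3 MPa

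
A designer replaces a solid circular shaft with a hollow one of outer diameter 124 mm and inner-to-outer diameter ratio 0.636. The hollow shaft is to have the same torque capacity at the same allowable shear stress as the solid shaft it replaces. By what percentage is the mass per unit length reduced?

32.9 %

Equal τ_max and T ⇒ the solid shaft needs d_s³ = d_o³(1−k⁴), so d_s = 124·(1−0.636⁴)^(1/3) = 116.8 mm.
Area ratio A_h/A_s = d_o²(1−k²)/d_s² = (1−k²)/(1−k⁴)^(2/3) = 0.6708.
Mass saving = 1 − 0.6708 = 32.9 %.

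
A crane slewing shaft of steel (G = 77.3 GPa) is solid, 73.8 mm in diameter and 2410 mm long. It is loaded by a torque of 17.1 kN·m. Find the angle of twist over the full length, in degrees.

J = πd⁴/32 = π(0.0738)⁴/32 = 2.912×10^-6 m⁴.
θ = T·L/(G·J) = 17100 × 2.41 / (77.3×10⁹ × 2.912×10^-6) = 0.1831 rad.

10.5°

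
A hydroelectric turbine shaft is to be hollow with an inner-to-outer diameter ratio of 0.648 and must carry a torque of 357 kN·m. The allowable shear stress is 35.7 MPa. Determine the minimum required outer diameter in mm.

For a hollow shaft with d_i/d_o = 0.648: τ_max = 16T/(π d_o³ (1−k⁴)), so d_o = [16T/(π τ_allow (1−k⁴))]^(1/3) = [16·357000/(π·3.57×10^7·0.8237)]^(1/3) = 0.3954 m.

395 mm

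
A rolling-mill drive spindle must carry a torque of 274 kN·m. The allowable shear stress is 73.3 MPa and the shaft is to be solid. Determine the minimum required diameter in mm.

267 mm

For a solid shaft τ_max = 16T/(πd³), so d = (16T/(π τ_allow))^(1/3) = (16·274000/(π·7.33×10^7))^(1/3) = 0.2670 m.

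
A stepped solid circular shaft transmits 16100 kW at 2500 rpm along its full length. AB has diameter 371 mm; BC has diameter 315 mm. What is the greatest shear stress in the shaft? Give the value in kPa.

10000 kPa

ω = 2π·2500/60 = 261.8 rad/s, so T = P/ω = 16100×10³ / 261.8 = 61500 N·m.
Under the same torque, τ_max = 16T/(πd³) is largest where d is smallest — segment BC (d = 315 mm).
τ_max = 16·61500/(π·(0.315)³) = 1.002×10^7 Pa.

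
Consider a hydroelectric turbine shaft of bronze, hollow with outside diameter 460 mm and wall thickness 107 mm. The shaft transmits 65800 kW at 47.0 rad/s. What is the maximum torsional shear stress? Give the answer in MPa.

ω = 47.0 rad/s, so T = P/ω = 65800×10³ / 47.00 = 1.400e6 N·m.
J = π(d_o⁴ − d_i⁴)/32 = π(0.460⁴ − 0.246⁴)/32 = 4.036×10^-3 m⁴.
τ_max = T·r/J = 1.400e6 × 0.230 / 4.036×10^-3 = 7.978×10^7 Pa.

79.8 MPa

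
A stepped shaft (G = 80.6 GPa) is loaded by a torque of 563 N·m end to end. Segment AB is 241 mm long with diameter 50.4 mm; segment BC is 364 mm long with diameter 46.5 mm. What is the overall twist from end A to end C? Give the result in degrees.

J_AB = π(0.0504)⁴/32 = 6.33×10^-7 m⁴; J_BC = π(0.0465)⁴/32 = 4.59×10^-7 m⁴.
θ = (T/G)·Σ L_i/J_i = (563.0/80.6×10⁹)·(0.241/6.33×10^-7 + 0.364/4.59×10^-7) = 8.197×10^-3 rad.

0.470°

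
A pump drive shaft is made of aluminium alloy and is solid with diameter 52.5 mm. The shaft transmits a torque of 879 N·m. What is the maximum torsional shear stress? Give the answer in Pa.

3.09e7 Pa

J = πd⁴/32 = π(0.0525)⁴/32 = 7.458×10^-7 m⁴.
τ_max = T·r/J = 879.0 × 0.0262 / 7.458×10^-7 = 3.094×10^7 Pa.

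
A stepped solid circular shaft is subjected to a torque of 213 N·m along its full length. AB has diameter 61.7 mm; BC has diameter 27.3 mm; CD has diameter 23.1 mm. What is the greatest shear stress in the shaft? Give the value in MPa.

88.0 MPa

Under the same torque, τ_max = 16T/(πd³) is largest where d is smallest — segment CD (d = 23.1 mm).
τ_max = 16·213.0/(π·(0.0231)³) = 8.801×10^7 Pa.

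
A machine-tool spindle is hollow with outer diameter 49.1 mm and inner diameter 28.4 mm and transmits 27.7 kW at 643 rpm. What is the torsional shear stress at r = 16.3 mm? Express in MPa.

ω = 2π·643/60 = 67.33 rad/s, so T = P/ω = 27.7×10³ / 67.33 = 411.4 N·m.
J = π(d_o⁴ − d_i⁴)/32 = π(0.0491⁴ − 0.0284⁴)/32 = 5.067×10^-7 m⁴.
Shear stress varies linearly with radius: τ = T·r/J = 411.4 × 0.0163 / 5.067×10^-7 = 1.323×10^7 Pa.

13.2 MPa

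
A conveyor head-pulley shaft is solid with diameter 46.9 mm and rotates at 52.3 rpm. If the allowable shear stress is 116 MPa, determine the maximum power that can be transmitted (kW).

J = πd⁴/32 = π(0.0469)⁴/32 = 4.750×10^-7 m⁴.
T_max = τ_allow·J/r = 1.16×10^8 × 4.750×10^-7 / 0.0234 = 2350 N·m.
ω = 2π·52.3/60 = 5.477 rad/s, so P_max = T_max·ω = 1.287×10^4 W.

12.9 kW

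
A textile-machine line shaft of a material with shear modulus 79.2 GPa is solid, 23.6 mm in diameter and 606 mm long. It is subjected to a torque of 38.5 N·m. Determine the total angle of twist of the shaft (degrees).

0.554°

J = πd⁴/32 = π(0.0236)⁴/32 = 3.045×10^-8 m⁴.
θ = T·L/(G·J) = 38.50 × 0.606 / (79.2×10⁹ × 3.045×10^-8) = 9.673×10^-3 rad.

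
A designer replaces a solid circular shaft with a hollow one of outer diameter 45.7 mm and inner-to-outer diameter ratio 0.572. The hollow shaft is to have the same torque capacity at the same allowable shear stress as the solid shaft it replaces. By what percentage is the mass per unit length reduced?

27.4 %

Equal τ_max and T ⇒ the solid shaft needs d_s³ = d_o³(1−k⁴), so d_s = 45.7·(1−0.572⁴)^(1/3) = 44.01 mm.
Area ratio A_h/A_s = d_o²(1−k²)/d_s² = (1−k²)/(1−k⁴)^(2/3) = 0.7256.
Mass saving = 1 − 0.7256 = 27.4 %.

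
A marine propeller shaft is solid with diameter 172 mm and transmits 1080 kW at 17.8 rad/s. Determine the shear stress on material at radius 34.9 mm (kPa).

ω = 17.8 rad/s, so T = P/ω = 1080×10³ / 17.80 = 60670 N·m.
J = πd⁴/32 = π(0.172)⁴/32 = 8.592×10^-5 m⁴.
Shear stress varies linearly with radius: τ = T·r/J = 60670 × 0.0349 / 8.592×10^-5 = 2.464×10^7 Pa.

24600 kPa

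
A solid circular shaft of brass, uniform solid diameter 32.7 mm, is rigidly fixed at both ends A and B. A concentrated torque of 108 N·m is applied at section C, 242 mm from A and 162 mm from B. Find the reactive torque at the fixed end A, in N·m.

43.3 N·m

With uniform GJ and both ends fixed, compatibility θ_AC = θ_CB gives T_A·a = T_B·b, together with T_A + T_B = T₀.
T_A = T₀·b/(a+b) = 108.0·162/404.0 = 43.31 N·m; T_B = 64.69 N·m.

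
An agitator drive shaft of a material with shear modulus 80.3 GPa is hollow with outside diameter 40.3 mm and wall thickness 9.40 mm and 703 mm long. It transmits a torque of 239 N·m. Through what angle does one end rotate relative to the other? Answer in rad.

0.00879 rad

J = π(d_o⁴ − d_i⁴)/32 = π(0.0403⁴ − 0.0215⁴)/32 = 2.380×10^-7 m⁴.
θ = T·L/(G·J) = 239.0 × 0.703 / (80.3×10⁹ × 2.380×10^-7) = 8.792×10^-3 rad.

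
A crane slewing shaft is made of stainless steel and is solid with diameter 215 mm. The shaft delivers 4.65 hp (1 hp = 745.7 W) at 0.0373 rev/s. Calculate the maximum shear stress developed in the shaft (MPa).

7.58 MPa

ω = 2π·0.0373 = 0.2344 rad/s, so T = P/ω = 4.65×745.7 / 0.2344 = 14800 N·m.
J = πd⁴/32 = π(0.215)⁴/32 = 2.098×10^-4 m⁴.
τ_max = T·r/J = 14800 × 0.107 / 2.098×10^-4 = 7.582×10^6 Pa.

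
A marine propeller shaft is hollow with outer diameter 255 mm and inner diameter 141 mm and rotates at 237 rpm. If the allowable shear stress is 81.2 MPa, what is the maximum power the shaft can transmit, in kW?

5950 kW

J = π(d_o⁴ − d_i⁴)/32 = π(0.255⁴ − 0.141⁴)/32 = 3.763×10^-4 m⁴.
T_max = τ_allow·J/r = 8.12×10^7 × 3.763×10^-4 / 0.128 = 239700 N·m.
ω = 2π·237/60 = 24.82 rad/s, so P_max = T_max·ω = 5.948×10^6 W.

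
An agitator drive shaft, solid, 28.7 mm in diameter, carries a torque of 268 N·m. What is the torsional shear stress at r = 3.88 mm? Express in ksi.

J = πd⁴/32 = π(0.0287)⁴/32 = 6.661×10^-8 m⁴.
Shear stress varies linearly with radius: τ = T·r/J = 268.0 × 0.00388 / 6.661×10^-8 = 1.561×10^7 Pa.

2.26 ksi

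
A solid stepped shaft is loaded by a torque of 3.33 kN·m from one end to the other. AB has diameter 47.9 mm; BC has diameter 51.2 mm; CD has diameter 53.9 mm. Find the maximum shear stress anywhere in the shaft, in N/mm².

Under the same torque, τ_max = 16T/(πd³) is largest where d is smallest — segment AB (d = 47.9 mm).
τ_max = 16·3330/(π·(0.0479)³) = 1.543×10^8 Pa.

154 N/mm²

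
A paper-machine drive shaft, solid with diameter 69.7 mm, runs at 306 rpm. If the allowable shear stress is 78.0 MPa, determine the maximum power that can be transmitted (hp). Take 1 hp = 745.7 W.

223 hp

J = πd⁴/32 = π(0.0697)⁴/32 = 2.317×10^-6 m⁴.
T_max = τ_allow·J/r = 7.80×10^7 × 2.317×10^-6 / 0.0348 = 5186 N·m.
ω = 2π·306/60 = 32.04 rad/s, so P_max = T_max·ω = 1.662×10^5 W.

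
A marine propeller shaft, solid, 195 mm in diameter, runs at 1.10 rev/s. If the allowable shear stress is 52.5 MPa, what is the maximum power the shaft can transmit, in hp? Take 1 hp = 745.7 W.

708 hp

J = πd⁴/32 = π(0.195)⁴/32 = 1.420×10^-4 m⁴.
T_max = τ_allow·J/r = 5.25×10^7 × 1.420×10^-4 / 0.0975 = 76440 N·m.
ω = 2π·1.10 = 6.912 rad/s, so P_max = T_max·ω = 5.283×10^5 W.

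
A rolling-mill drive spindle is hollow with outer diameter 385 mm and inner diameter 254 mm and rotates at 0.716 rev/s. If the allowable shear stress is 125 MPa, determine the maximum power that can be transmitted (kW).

5110 kW

J = π(d_o⁴ − d_i⁴)/32 = π(0.385⁴ − 0.254⁴)/32 = 1.748×10^-3 m⁴.
T_max = τ_allow·J/r = 1.25×10^8 × 1.748×10^-3 / 0.193 = 1.135e6 N·m.
ω = 2π·0.716 = 4.499 rad/s, so P_max = T_max·ω = 5.107×10^6 W.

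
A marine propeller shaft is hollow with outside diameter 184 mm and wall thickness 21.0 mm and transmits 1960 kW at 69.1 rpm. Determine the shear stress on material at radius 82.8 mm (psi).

44800 psi

ω = 2π·69.1/60 = 7.236 rad/s, so T = P/ω = 1960×10³ / 7.236 = 270900 N·m.
J = π(d_o⁴ − d_i⁴)/32 = π(0.184⁴ − 0.142⁴)/32 = 7.261×10^-5 m⁴.
Shear stress varies linearly with radius: τ = T·r/J = 270900 × 0.0828 / 7.261×10^-5 = 3.089×10^8 Pa.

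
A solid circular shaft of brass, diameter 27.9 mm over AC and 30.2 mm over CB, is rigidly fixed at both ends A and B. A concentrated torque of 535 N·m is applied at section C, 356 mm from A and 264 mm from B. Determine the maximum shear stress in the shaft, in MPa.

64.2 MPa

Compatibility: T_A·a/J_AC = T_B·b/J_CB with T_A + T_B = T₀.
J_AC = 5.95×10^-8 m⁴, J_CB = 8.17×10^-8 m⁴, so T_A = T₀·(J_AC/a)/((J_AC/a)+(J_CB/b)) = 187.6 N·m, T_B = 347.4 N·m.
τ in each portion: τ_AC = 4.40×10^7 Pa, τ_CB = 6.42×10^7 Pa; maximum is in CB.
τ_max = T_CB·r/J = 347.4·0.0151/8.17×10^-8 = 6.423×10^7 Pa.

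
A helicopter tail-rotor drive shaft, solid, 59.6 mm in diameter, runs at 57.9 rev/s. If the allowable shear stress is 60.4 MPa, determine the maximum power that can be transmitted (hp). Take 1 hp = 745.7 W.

1220 hp

J = πd⁴/32 = π(0.0596)⁴/32 = 1.239×10^-6 m⁴.
T_max = τ_allow·J/r = 6.04×10^7 × 1.239×10^-6 / 0.0298 = 2511 N·m.
ω = 2π·57.9 = 363.8 rad/s, so P_max = T_max·ω = 9.134×10^5 W.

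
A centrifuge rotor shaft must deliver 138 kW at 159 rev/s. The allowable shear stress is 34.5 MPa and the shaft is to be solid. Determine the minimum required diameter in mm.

ω = 2π·159 = 999.0 rad/s, so T = P/ω = 138×10³ / 999.0 = 138.1 N·m.
For a solid shaft τ_max = 16T/(πd³), so d = (16T/(π τ_allow))^(1/3) = (16·138.1/(π·3.45×10^7))^(1/3) = 0.02732 m.

27.3 mm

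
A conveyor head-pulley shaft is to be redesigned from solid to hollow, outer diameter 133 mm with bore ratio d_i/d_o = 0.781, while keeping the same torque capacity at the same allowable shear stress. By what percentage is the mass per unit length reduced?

46.8 %

Equal τ_max and T ⇒ the solid shaft needs d_s³ = d_o³(1−k⁴), so d_s = 133·(1−0.781⁴)^(1/3) = 113.9 mm.
Area ratio A_h/A_s = d_o²(1−k²)/d_s² = (1−k²)/(1−k⁴)^(2/3) = 0.5319.
Mass saving = 1 − 0.5319 = 46.8 %.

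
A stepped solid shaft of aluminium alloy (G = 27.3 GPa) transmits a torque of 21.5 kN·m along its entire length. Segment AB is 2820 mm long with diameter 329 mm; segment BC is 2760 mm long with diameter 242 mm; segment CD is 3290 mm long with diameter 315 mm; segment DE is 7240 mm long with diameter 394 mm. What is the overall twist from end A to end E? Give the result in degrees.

0.772°

J_AB = π(0.329)⁴/32 = 1.15×10^-3 m⁴; J_BC = π(0.242)⁴/32 = 3.37×10^-4 m⁴; J_CD = π(0.315)⁴/32 = 9.67×10^-4 m⁴; J_DE = π(0.394)⁴/32 = 2.37×10^-3 m⁴.
θ = (T/G)·Σ L_i/J_i = (21500/27.3×10⁹)·(2.82/1.15×10^-3 + 2.76/3.37×10^-4 + 3.29/9.67×10^-4 + 7.24/2.37×10^-3) = 0.01348 rad.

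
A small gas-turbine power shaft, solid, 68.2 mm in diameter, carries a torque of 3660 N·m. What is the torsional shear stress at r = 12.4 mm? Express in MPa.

21.4 MPa

J = πd⁴/32 = π(0.0682)⁴/32 = 2.124×10^-6 m⁴.
Shear stress varies linearly with radius: τ = T·r/J = 3660 × 0.0124 / 2.124×10^-6 = 2.137×10^7 Pa.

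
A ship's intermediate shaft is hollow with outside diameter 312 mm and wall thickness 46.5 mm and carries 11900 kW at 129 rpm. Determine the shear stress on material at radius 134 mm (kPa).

ω = 2π·129/60 = 13.51 rad/s, so T = P/ω = 11900×10³ / 13.51 = 880900 N·m.
J = π(d_o⁴ − d_i⁴)/32 = π(0.312⁴ − 0.219⁴)/32 = 7.045×10^-4 m⁴.
Shear stress varies linearly with radius: τ = T·r/J = 880900 × 0.134 / 7.045×10^-4 = 1.676×10^8 Pa.

168000 kPa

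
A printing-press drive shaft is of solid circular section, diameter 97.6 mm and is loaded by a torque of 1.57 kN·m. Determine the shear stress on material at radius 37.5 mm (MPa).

6.61 MPa

J = πd⁴/32 = π(0.0976)⁴/32 = 8.908×10^-6 m⁴.
Shear stress varies linearly with radius: τ = T·r/J = 1570 × 0.0375 / 8.908×10^-6 = 6.609×10^6 Pa.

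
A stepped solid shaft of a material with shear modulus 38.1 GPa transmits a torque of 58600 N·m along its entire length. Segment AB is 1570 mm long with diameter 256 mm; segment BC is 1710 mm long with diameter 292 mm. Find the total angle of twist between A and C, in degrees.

J_AB = π(0.256)⁴/32 = 4.22×10^-4 m⁴; J_BC = π(0.292)⁴/32 = 7.14×10^-4 m⁴.
θ = (T/G)·Σ L_i/J_i = (58600/38.1×10⁹)·(1.57/4.22×10^-4 + 1.71/7.14×10^-4) = 9.412×10^-3 rad.

0.539°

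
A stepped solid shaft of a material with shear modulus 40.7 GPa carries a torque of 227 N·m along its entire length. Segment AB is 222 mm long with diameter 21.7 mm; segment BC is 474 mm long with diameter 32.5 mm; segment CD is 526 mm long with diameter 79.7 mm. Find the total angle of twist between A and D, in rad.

J_AB = π(0.0217)⁴/32 = 2.18×10^-8 m⁴; J_BC = π(0.0325)⁴/32 = 1.10×10^-7 m⁴; J_CD = π(0.0797)⁴/32 = 3.96×10^-6 m⁴.
θ = (T/G)·Σ L_i/J_i = (227.0/40.7×10⁹)·(0.222/2.18×10^-8 + 0.474/1.10×10^-7 + 0.526/3.96×10^-6) = 0.08176 rad.

0.0818 rad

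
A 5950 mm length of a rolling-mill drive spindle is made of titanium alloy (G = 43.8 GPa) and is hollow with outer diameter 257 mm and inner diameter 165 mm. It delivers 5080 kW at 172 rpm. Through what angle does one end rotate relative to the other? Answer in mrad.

ω = 2π·172/60 = 18.01 rad/s, so T = P/ω = 5080×10³ / 18.01 = 282000 N·m.
J = π(d_o⁴ − d_i⁴)/32 = π(0.257⁴ − 0.165⁴)/32 = 3.555×10^-4 m⁴.
θ = T·L/(G·J) = 282000 × 5.95 / (43.8×10⁹ × 3.555×10^-4) = 0.1078 rad.

108 mrad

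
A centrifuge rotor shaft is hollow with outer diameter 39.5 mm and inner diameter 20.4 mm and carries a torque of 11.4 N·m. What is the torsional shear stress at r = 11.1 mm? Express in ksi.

J = π(d_o⁴ − d_i⁴)/32 = π(0.0395⁴ − 0.0204⁴)/32 = 2.220×10^-7 m⁴.
Shear stress varies linearly with radius: τ = T·r/J = 11.40 × 0.0111 / 2.220×10^-7 = 5.700×10^5 Pa.

0.0827 ksi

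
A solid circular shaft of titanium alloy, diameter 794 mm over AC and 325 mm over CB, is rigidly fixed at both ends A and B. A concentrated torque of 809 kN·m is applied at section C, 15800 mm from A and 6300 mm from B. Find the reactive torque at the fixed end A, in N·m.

Compatibility: T_A·a/J_AC = T_B·b/J_CB with T_A + T_B = T₀.
J_AC = 0.0390 m⁴, J_CB = 1.10×10^-3 m⁴, so T_A = T₀·(J_AC/a)/((J_AC/a)+(J_CB/b)) = 755800 N·m, T_B = 53210 N·m.

756000 N·m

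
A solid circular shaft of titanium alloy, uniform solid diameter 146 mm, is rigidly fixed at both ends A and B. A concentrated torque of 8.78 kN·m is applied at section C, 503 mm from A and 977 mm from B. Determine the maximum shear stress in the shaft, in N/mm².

With uniform GJ and both ends fixed, compatibility θ_AC = θ_CB gives T_A·a = T_B·b, together with T_A + T_B = T₀.
T_A = T₀·b/(a+b) = 8780·977/1480 = 5796 N·m; T_B = 2984 N·m.
τ in each portion: τ_AC = 9.49×10^6 Pa, τ_CB = 4.88×10^6 Pa; maximum is in AC.
τ_max = T_AC·r/J = 5796·0.0730/4.46×10^-5 = 9.485×10^6 Pa.

9.49 N/mm²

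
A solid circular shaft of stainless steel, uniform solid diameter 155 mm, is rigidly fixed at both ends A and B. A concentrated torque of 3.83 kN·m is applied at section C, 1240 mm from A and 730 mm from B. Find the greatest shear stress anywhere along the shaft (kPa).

3300 kPa

With uniform GJ and both ends fixed, compatibility θ_AC = θ_CB gives T_A·a = T_B·b, together with T_A + T_B = T₀.
T_A = T₀·b/(a+b) = 3830·730/1970 = 1419 N·m; T_B = 2411 N·m.
τ in each portion: τ_AC = 1.94×10^6 Pa, τ_CB = 3.30×10^6 Pa; maximum is in CB.
τ_max = T_CB·r/J = 2411·0.0775/5.67×10^-5 = 3.297×10^6 Pa.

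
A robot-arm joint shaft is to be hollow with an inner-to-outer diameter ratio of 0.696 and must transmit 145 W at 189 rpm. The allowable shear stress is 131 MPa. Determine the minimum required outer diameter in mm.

ω = 2π·189/60 = 19.79 rad/s, so T = P/ω = 145 / 19.79 = 7.326 N·m.
For a hollow shaft with d_i/d_o = 0.696: τ_max = 16T/(π d_o³ (1−k⁴)), so d_o = [16T/(π τ_allow (1−k⁴))]^(1/3) = [16·7.326/(π·1.31×10^8·0.7653)]^(1/3) = 0.007193 m.

7.19 mm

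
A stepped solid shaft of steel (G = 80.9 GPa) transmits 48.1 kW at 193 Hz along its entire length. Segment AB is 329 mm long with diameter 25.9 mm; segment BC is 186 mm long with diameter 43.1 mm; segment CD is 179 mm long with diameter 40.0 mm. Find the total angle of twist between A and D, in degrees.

0.245°

ω = 2π·193 = 1213 rad/s, so T = P/ω = 48.1×10³ / 1213 = 39.67 N·m.
J_AB = π(0.0259)⁴/32 = 4.42×10^-8 m⁴; J_BC = π(0.0431)⁴/32 = 3.39×10^-7 m⁴; J_CD = π(0.0400)⁴/32 = 2.51×10^-7 m⁴.
θ = (T/G)·Σ L_i/J_i = (39.67/80.9×10⁹)·(0.329/4.42×10^-8 + 0.186/3.39×10^-7 + 0.179/2.51×10^-7) = 4.270×10^-3 rad.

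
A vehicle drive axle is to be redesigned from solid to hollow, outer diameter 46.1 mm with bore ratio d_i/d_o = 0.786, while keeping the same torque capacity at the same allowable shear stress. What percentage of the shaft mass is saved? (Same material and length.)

47.3 %

Equal τ_max and T ⇒ the solid shaft needs d_s³ = d_o³(1−k⁴), so d_s = 46.1·(1−0.786⁴)^(1/3) = 39.27 mm.
Area ratio A_h/A_s = d_o²(1−k²)/d_s² = (1−k²)/(1−k⁴)^(2/3) = 0.5266.
Mass saving = 1 − 0.5266 = 47.3 %.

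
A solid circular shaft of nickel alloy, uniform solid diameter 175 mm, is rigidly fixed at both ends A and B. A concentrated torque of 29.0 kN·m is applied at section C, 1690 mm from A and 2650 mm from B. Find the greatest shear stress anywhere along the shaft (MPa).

With uniform GJ and both ends fixed, compatibility θ_AC = θ_CB gives T_A·a = T_B·b, together with T_A + T_B = T₀.
T_A = T₀·b/(a+b) = 29000·2650/4340 = 17710 N·m; T_B = 11290 N·m.
τ in each portion: τ_AC = 1.68×10^7 Pa, τ_CB = 1.07×10^7 Pa; maximum is in AC.
τ_max = T_AC·r/J = 17710·0.0875/9.21×10^-5 = 1.683×10^7 Pa.

16.8 MPa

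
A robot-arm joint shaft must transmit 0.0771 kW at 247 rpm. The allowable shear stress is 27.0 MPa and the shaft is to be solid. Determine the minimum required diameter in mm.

ω = 2π·247/60 = 25.87 rad/s, so T = P/ω = 0.0771×10³ / 25.87 = 2.981 N·m.
For a solid shaft τ_max = 16T/(πd³), so d = (16T/(π τ_allow))^(1/3) = (16·2.981/(π·2.70×10^7))^(1/3) = 0.008254 m.

8.25 mm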